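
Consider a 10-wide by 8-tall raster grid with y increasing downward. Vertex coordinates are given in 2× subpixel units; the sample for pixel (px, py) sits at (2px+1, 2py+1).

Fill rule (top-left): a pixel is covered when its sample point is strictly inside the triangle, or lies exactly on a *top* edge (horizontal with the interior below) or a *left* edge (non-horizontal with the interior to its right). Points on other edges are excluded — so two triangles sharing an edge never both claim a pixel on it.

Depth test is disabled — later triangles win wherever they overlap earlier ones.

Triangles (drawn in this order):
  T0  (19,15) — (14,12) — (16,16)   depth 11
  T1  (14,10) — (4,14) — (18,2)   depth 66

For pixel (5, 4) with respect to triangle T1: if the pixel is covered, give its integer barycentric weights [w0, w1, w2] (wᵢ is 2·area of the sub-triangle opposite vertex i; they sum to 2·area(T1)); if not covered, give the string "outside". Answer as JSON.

T0:
  2·area = 14  (B↔C swapped to make it positive)
  edge (19, 15)→(16, 16): d=(-3,1) right/bottom  bias=-1
  edge (16, 16)→(14, 12): d=(-2,-4) top-left  bias=+0
  edge (14, 12)→(19, 15): d=(5,3) right/bottom  bias=-1
    (4,4)@(9, 9): e=[28,-14,0] → ·  [on edge]
    (7,6)@(15, 13): e=[10,2,2] → #
    (8,6)@(17, 13): e=[8,10,-4] → ·
    (7,7)@(15, 15): e=[4,-2,12] → ·
    (8,7)@(17, 15): e=[2,6,6] → #
    (9,7)@(19, 15): e=[0,14,0] → ·  [on edge]
  covered (2 px):
    · · · · · · · · · ·
    · · · · · · · · · ·
    · · · · · · · · · ·
    · · · · · · · · · ·
    · · · · · · · · · ·
    · · · · · · · · · ·
    · · · · · · · # · ·
    · · · · · · · · # ·
T1:
  2·area = 64
  edge (14, 10)→(4, 14): d=(-10,4) right/bottom  bias=-1
  edge (4, 14)→(18, 2): d=(14,-12) top-left  bias=+0
  edge (18, 2)→(14, 10): d=(-4,8) right/bottom  bias=-1
    (8,1)@(17, 3): e=[58,2,4] → #
    (9,1)@(19, 3): e=[50,26,-12] → ·
    (7,2)@(15, 5): e=[46,6,12] → #
    (8,2)@(17, 5): e=[38,30,-4] → ·
    (6,3)@(13, 7): e=[34,10,20] → #
    (8,3)@(17, 7): e=[18,58,-12] → ·
    (5,4)@(11, 9): e=[22,14,28] → #
    (7,4)@(15, 9): e=[6,62,-4] → ·
    (4,5)@(9, 11): e=[10,18,36] → #
    (6,5)@(13, 11): e=[-6,66,4] → ·
    (4,6)@(9, 13): e=[-10,46,28] → ·
    (5,6)@(11, 13): e=[-18,70,12] → ·
  covered (8 px):
    · · · · · · · · · ·
    · · · · · · · · # ·
    · · · · · · · # · ·
    · · · · · · # # · ·
    · · · · · # # · · ·
    · · · · # # · · · ·
    · · · · · · · · · ·
    · · · · · · · · · ·

Answer: [14,28,22]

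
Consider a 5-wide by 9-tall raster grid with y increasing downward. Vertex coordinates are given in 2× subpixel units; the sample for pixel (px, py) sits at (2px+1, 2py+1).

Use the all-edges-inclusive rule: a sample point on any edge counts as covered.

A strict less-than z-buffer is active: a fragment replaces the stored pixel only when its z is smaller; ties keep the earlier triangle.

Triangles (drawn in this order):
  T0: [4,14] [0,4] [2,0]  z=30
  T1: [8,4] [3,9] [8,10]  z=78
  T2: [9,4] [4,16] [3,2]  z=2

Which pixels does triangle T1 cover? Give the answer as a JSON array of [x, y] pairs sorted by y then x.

T0:
  2·area = 36
  edge (4, 14)→(0, 4): d=(-4,-10) inclusive
  edge (0, 4)→(2, 0): d=(2,-4) inclusive
  edge (2, 0)→(4, 14): d=(2,14) inclusive
    (0,1)@(1, 3): e=[14,2,20] → #
    (1,1)@(3, 3): e=[34,10,-8] → ·
    (0,2)@(1, 5): e=[6,6,24] → #
    (1,2)@(3, 5): e=[26,14,-4] → ·
    (0,3)@(1, 7): e=[-2,10,28] → ·
    (1,3)@(3, 7): e=[18,18,0] → #  [on edge]
    (2,3)@(5, 7): e=[38,26,-28] → ·
    (1,4)@(3, 9): e=[10,22,4] → #
    (2,4)@(5, 9): e=[30,30,-24] → ·
    (1,5)@(3, 11): e=[2,26,8] → #
    (2,5)@(5, 11): e=[22,34,-20] → ·
    (1,6)@(3, 13): e=[-6,30,12] → ·
  covered (5 px):
    · · · · ·
    # · · · ·
    # · · · ·
    · # · · ·
    · # · · ·
    · # · · ·
    · · · · ·
    · · · · ·
    · · · · ·
T1:
  2·area = 30  (B↔C swapped to make it positive)
  edge (8, 4)→(8, 10): d=(0,6) inclusive
  edge (8, 10)→(3, 9): d=(-5,-1) inclusive
  edge (3, 9)→(8, 4): d=(5,-5) inclusive
    (4,1)@(9, 3): e=[-6,36,0] → ·  [on edge]
    (3,2)@(7, 5): e=[6,24,0] → #  [on edge]
    (4,2)@(9, 5): e=[-6,26,10] → ·
    (2,3)@(5, 7): e=[18,12,0] → #  [on edge]
    (4,3)@(9, 7): e=[-6,16,20] → ·
    (1,4)@(3, 9): e=[30,0,0] → #  [on edge]
    (4,4)@(9, 9): e=[-6,6,30] → ·
    (0,5)@(1, 11): e=[42,-12,0] → ·  [on edge]
    (1,5)@(3, 11): e=[30,-10,10] → ·
    (2,5)@(5, 11): e=[18,-8,20] → ·
    (3,5)@(7, 11): e=[6,-6,30] → ·
  covered (6 px):
    · · · · ·
    · · · · ·
    · · · # ·
    · · # # ·
    · # # # ·
    · · · · ·
    · · · · ·
    · · · · ·
    · · · · ·
T2:
  2·area = 82
  edge (9, 4)→(4, 16): d=(-5,12) inclusive
  edge (4, 16)→(3, 2): d=(-1,-14) inclusive
  edge (3, 2)→(9, 4): d=(6,2) inclusive
    (2,1)@(5, 3): e=[53,27,2] → #
    (3,1)@(7, 3): e=[29,55,-2] → ·
    (2,2)@(5, 5): e=[43,25,14] → #
    (3,2)@(7, 5): e=[19,53,10] → #
    (4,2)@(9, 5): e=[-5,81,6] → ·
    (2,3)@(5, 7): e=[33,23,26] → #
    (4,3)@(9, 7): e=[-15,79,18] → ·
    (2,4)@(5, 9): e=[23,21,38] → #
    (3,4)@(7, 9): e=[-1,49,34] → ·
    (2,5)@(5, 11): e=[13,19,50] → #
    (3,5)@(7, 11): e=[-11,47,46] → ·
    (2,6)@(5, 13): e=[3,17,62] → #
  covered (8 px):
    · · · · ·
    · · # · ·
    · · # # ·
    · · # # ·
    · · # · ·
    · · # · ·
    · · # · ·
    · · · · ·
    · · · · ·

Final: [[3,2],[2,3],[3,3],[1,4],[2,4],[3,4]]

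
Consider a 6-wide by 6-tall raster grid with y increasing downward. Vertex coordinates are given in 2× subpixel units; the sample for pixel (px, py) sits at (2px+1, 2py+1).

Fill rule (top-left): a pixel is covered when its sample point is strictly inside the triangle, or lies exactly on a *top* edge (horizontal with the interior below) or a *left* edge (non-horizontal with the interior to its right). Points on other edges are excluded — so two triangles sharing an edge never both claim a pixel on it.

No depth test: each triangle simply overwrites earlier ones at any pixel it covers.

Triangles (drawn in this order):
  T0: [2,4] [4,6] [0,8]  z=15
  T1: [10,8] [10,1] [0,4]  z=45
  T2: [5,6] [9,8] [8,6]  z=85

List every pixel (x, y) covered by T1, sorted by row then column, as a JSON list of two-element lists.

T0:
  2·area = 12
  edge (2, 4)→(4, 6): d=(2,2) right/bottom  bias=-1
  edge (4, 6)→(0, 8): d=(-4,2) right/bottom  bias=-1
  edge (0, 8)→(2, 4): d=(2,-4) top-left  bias=+0
    (0,1)@(1, 3): e=[0,18,-6] → ·  [on edge]
    (1,2)@(3, 5): e=[0,6,6] → ·  [on edge]
    (0,3)@(1, 7): e=[8,2,2] → █
    (1,3)@(3, 7): e=[4,-2,10] → ·
    (2,3)@(5, 7): e=[0,-6,18] → ·  [on edge]
    (0,4)@(1, 9): e=[12,-6,6] → ·
    (3,4)@(7, 9): e=[0,-18,30] → ·  [on edge]
    (4,5)@(9, 11): e=[0,-30,42] → ·  [on edge]
  covered (1 px):
    · · · · · ·
    · · · · · ·
    · · · · · ·
    █ · · · · ·
    · · · · · ·
    · · · · · ·
T1:
  2·area = 70  (B↔C swapped to make it positive)
  edge (10, 8)→(0, 4): d=(-10,-4) top-left  bias=+0
  edge (0, 4)→(10, 1): d=(10,-3) top-left  bias=+0
  edge (10, 1)→(10, 8): d=(0,7) right/bottom  bias=-1
    (2,1)@(5, 3): e=[30,5,35] → █
    (3,1)@(7, 3): e=[38,11,21] → █
    (4,1)@(9, 3): e=[46,17,7] → █
    (5,1)@(11, 3): e=[54,23,-7] → ·
    (1,2)@(3, 5): e=[2,19,49] → █
    (5,2)@(11, 5): e=[34,43,-7] → ·
    (1,3)@(3, 7): e=[-18,39,49] → ·
    (2,3)@(5, 7): e=[-10,45,35] → ·
    (3,3)@(7, 7): e=[-2,51,21] → ·
    (4,3)@(9, 7): e=[6,57,7] → █
    (5,3)@(11, 7): e=[14,63,-7] → ·
    (4,4)@(9, 9): e=[-14,77,7] → ·
  covered (8 px):
    · · · · · ·
    · · █ █ █ ·
    · █ █ █ █ ·
    · · · · █ ·
    · · · · · ·
    · · · · · ·
T2:
  2·area = 6  (B↔C swapped to make it positive)
  edge (5, 6)→(8, 6): d=(3,0) top-left  bias=+0
  edge (8, 6)→(9, 8): d=(1,2) right/bottom  bias=-1
  edge (9, 8)→(5, 6): d=(-4,-2) top-left  bias=+0
    (1,2)@(3, 5): e=[-3,9,0] → ·  [on edge]
    (3,3)@(7, 7): e=[3,3,0] → █  [on edge]
    (4,3)@(9, 7): e=[3,-1,4] → ·
    (3,4)@(7, 9): e=[9,5,-8] → ·
    (5,4)@(11, 9): e=[9,-3,0] → ·  [on edge]
  covered (1 px):
    · · · · · ·
    · · · · · ·
    · · · · · ·
    · · · █ · ·
    · · · · · ·
    · · · · · ·

Final: [[2,1],[3,1],[4,1],[1,2],[2,2],[3,2],[4,2],[4,3]]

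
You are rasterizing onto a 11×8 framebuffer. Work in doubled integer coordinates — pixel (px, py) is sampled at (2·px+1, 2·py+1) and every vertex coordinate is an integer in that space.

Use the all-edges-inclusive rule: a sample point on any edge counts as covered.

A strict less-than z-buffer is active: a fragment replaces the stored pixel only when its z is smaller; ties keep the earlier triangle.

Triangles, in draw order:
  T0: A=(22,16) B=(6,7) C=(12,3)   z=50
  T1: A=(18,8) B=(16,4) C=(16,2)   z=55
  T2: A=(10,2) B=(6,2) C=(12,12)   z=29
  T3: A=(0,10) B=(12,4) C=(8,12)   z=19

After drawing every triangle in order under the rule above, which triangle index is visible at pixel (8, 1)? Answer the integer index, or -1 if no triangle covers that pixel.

T0:
  2·area = 118
  edge (22, 16)→(6, 7): d=(-16,-9) inclusive
  edge (6, 7)→(12, 3): d=(6,-4) inclusive
  edge (12, 3)→(22, 16): d=(10,13) inclusive
    (7,0)@(15, 1): e=[177,0,-59] → ·  [on edge]
    (4,2)@(9, 5): e=[59,0,59] → █  [on edge]
    (5,2)@(11, 5): e=[77,8,33] → █
    (6,2)@(13, 5): e=[95,16,7] → █
    (7,2)@(15, 5): e=[113,24,-19] → ·
    (3,3)@(7, 7): e=[9,4,105] → █
    (7,3)@(15, 7): e=[81,36,1] → █
    (8,3)@(17, 7): e=[99,44,-25] → ·
    (1,4)@(3, 9): e=[-59,0,177] → ·  [on edge]
    (3,4)@(7, 9): e=[-23,16,125] → ·
    (4,4)@(9, 9): e=[-5,24,99] → ·
    (5,4)@(11, 9): e=[13,32,73] → █
  covered (16 px):
    · · · · · · · · · · ·
    · · · · · · · · · · ·
    · · · · █ █ █ · · · ·
    · · · █ █ █ █ █ · · ·
    · · · · · █ █ █ · · ·
    · · · · · · · █ █ · ·
    · · · · · · · · █ █ ·
    · · · · · · · · · · █
T1:
  2·area = 4
  edge (18, 8)→(16, 4): d=(-2,-4) inclusive
  edge (16, 4)→(16, 2): d=(0,-2) inclusive
  edge (16, 2)→(18, 8): d=(2,6) inclusive
    (8,2)@(17, 5): e=[2,2,0] → █  [on edge]
    (9,2)@(19, 5): e=[10,6,-12] → ·
    (8,3)@(17, 7): e=[-2,2,4] → ·
    (9,5)@(19, 11): e=[-2,6,0] → ·  [on edge]
  covered (1 px):
    · · · · · · · · · · ·
    · · · · · · · · · · ·
    · · · · · · · · █ · ·
    · · · · · · · · · · ·
    · · · · · · · · · · ·
    · · · · · · · · · · ·
    · · · · · · · · · · ·
    · · · · · · · · · · ·
T2:
  2·area = 40  (B↔C swapped to make it positive)
  edge (10, 2)→(12, 12): d=(2,10) inclusive
  edge (12, 12)→(6, 2): d=(-6,-10) inclusive
  edge (6, 2)→(10, 2): d=(4,0) inclusive
    (3,1)@(7, 3): e=[32,4,4] → █
    (4,1)@(9, 3): e=[12,24,4] → █
    (5,1)@(11, 3): e=[-8,44,4] → ·
    (3,2)@(7, 5): e=[36,-8,12] → ·
    (4,2)@(9, 5): e=[16,12,12] → █
    (5,2)@(11, 5): e=[-4,32,12] → ·
    (4,3)@(9, 7): e=[20,0,20] → █  [on edge]
    (5,3)@(11, 7): e=[0,20,20] → █  [on edge]
    (6,3)@(13, 7): e=[-20,40,20] → ·
    (4,4)@(9, 9): e=[24,-12,28] → ·
    (5,4)@(11, 9): e=[4,8,28] → █
    (6,4)@(13, 9): e=[-16,28,28] → ·
  covered (6 px):
    · · · · · · · · · · ·
    · · · █ █ · · · · · ·
    · · · · █ · · · · · ·
    · · · · █ █ · · · · ·
    · · · · · █ · · · · ·
    · · · · · · · · · · ·
    · · · · · · · · · · ·
    · · · · · · · · · · ·
T3:
  2·area = 72
  edge (0, 10)→(12, 4): d=(12,-6) inclusive
  edge (12, 4)→(8, 12): d=(-4,8) inclusive
  edge (8, 12)→(0, 10): d=(-8,-2) inclusive
    (5,2)@(11, 5): e=[6,4,62] → █
    (6,2)@(13, 5): e=[18,-12,66] → ·
    (3,3)@(7, 7): e=[6,28,38] → █
    (4,3)@(9, 7): e=[18,12,42] → █
    (5,3)@(11, 7): e=[30,-4,46] → ·
    (1,4)@(3, 9): e=[6,52,14] → █
    (2,4)@(5, 9): e=[18,36,18] → █
    (5,4)@(11, 9): e=[54,-12,30] → ·
    (1,5)@(3, 11): e=[30,44,-2] → ·
    (2,5)@(5, 11): e=[42,28,2] → █
    (4,5)@(9, 11): e=[66,-4,10] → ·
    (2,6)@(5, 13): e=[66,20,-14] → ·
  covered (9 px):
    · · · · · · · · · · ·
    · · · · · · · · · · ·
    · · · · · █ · · · · ·
    · · · █ █ · · · · · ·
    · █ █ █ █ · · · · · ·
    · · █ █ · · · · · · ·
    · · · · · · · · · · ·
    · · · · · · · · · · ·

Z-buffer (winner per pixel, '.' = empty):
  . . . . . . . . . . .
  . . . 2 2 . . . . . .
  . . . . 2 3 0 . 1 . .
  . . . 3 3 2 0 0 . . .
  . 3 3 3 3 2 0 0 . . .
  . . 3 3 . . . 0 0 . .
  . . . . . . . . 0 0 .
  . . . . . . . . . . 0

Final: -1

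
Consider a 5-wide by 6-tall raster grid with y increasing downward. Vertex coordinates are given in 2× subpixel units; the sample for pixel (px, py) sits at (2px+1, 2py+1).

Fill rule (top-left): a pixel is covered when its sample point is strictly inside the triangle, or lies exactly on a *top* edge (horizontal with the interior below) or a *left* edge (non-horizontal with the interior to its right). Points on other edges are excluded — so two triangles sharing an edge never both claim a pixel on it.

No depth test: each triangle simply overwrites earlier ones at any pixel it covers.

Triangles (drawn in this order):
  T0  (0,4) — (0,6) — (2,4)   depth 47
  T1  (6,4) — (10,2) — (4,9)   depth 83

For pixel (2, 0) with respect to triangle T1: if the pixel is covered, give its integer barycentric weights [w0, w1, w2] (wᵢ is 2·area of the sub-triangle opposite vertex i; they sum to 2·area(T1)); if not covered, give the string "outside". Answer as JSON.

T0:
  2·area = 4  (B↔C swapped to make it positive)
  edge (0, 4)→(2, 4): d=(2,0) top-left  bias=+0
  edge (2, 4)→(0, 6): d=(-2,2) right/bottom  bias=-1
  edge (0, 6)→(0, 4): d=(0,-2) top-left  bias=+0
    (2,0)@(5, 1): e=[-6,0,10] → ·  [on edge]
    (1,1)@(3, 3): e=[-2,0,6] → ·  [on edge]
    (0,2)@(1, 5): e=[2,0,2] → ·  [on edge]
  covered (0 px):
    · · · · ·
    · · · · ·
    · · · · ·
    · · · · ·
    · · · · ·
    · · · · ·
T1:
  2·area = 16
  edge (6, 4)→(10, 2): d=(4,-2) top-left  bias=+0
  edge (10, 2)→(4, 9): d=(-6,7) right/bottom  bias=-1
  edge (4, 9)→(6, 4): d=(2,-5) top-left  bias=+0
    (4,1)@(9, 3): e=[2,1,13] → █
    (3,2)@(7, 5): e=[6,3,7] → █
    (4,2)@(9, 5): e=[10,-11,17] → ·
    (2,3)@(5, 7): e=[10,5,1] → █
    (3,3)@(7, 7): e=[14,-9,11] → ·
    (2,4)@(5, 9): e=[18,-7,5] → ·
  covered (3 px):
    · · · · ·
    · · · · █
    · · · █ ·
    · · █ · ·
    · · · · ·
    · · · · ·

Final: "outside"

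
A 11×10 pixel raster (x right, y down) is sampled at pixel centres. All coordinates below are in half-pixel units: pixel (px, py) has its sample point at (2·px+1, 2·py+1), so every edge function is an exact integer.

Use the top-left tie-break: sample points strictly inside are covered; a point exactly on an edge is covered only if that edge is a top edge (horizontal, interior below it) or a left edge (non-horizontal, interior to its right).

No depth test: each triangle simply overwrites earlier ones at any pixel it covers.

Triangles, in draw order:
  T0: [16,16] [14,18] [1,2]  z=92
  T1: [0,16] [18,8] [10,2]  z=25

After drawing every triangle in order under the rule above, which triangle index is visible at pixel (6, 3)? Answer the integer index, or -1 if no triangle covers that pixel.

T0:
  2·area = 58
  edge (16, 16)→(14, 18): d=(-2,2) right/bottom  bias=-1
  edge (14, 18)→(1, 2): d=(-13,-16) top-left  bias=+0
  edge (1, 2)→(16, 16): d=(15,14) right/bottom  bias=-1
    (3,4)@(7, 9): e=[32,5,21] → █
    (4,4)@(9, 9): e=[28,37,-7] → ·
    (3,5)@(7, 11): e=[28,-21,51] → ·
    (4,5)@(9, 11): e=[24,11,23] → █
    (5,5)@(11, 11): e=[20,43,-5] → ·
    (10,5)@(21, 11): e=[0,203,-145] → ·  [on edge]
    (4,6)@(9, 13): e=[20,-15,53] → ·
    (5,6)@(11, 13): e=[16,17,25] → █
    (6,6)@(13, 13): e=[12,49,-3] → ·
    (9,6)@(19, 13): e=[0,145,-87] → ·  [on edge]
    (5,7)@(11, 15): e=[12,-9,55] → ·
    (6,7)@(13, 15): e=[8,23,27] → █
    (8,7)@(17, 15): e=[0,87,-29] → ·  [on edge]
    (7,8)@(15, 17): e=[0,29,29] → ·  [on edge]
    (6,9)@(13, 19): e=[0,-29,87] → ·  [on edge]
  covered (4 px):
    · · · · · · · · · · ·
    · · · · · · · · · · ·
    · · · · · · · · · · ·
    · · · · · · · · · · ·
    · · · █ · · · · · · ·
    · · · · █ · · · · · ·
    · · · · · █ · · · · ·
    · · · · · · █ · · · ·
    · · · · · · · · · · ·
    · · · · · · · · · · ·
T1:
  2·area = 172  (B↔C swapped to make it positive)
  edge (0, 16)→(10, 2): d=(10,-14) top-left  bias=+0
  edge (10, 2)→(18, 8): d=(8,6) right/bottom  bias=-1
  edge (18, 8)→(0, 16): d=(-18,8) right/bottom  bias=-1
    (5,1)@(11, 3): e=[24,2,146] → █
    (6,1)@(13, 3): e=[52,-10,130] → ·
    (4,2)@(9, 5): e=[16,30,126] → █
    (6,2)@(13, 5): e=[72,6,94] → █
    (7,2)@(15, 5): e=[100,-6,78] → ·
    (3,3)@(7, 7): e=[8,58,106] → █
    (7,3)@(15, 7): e=[120,10,42] → █
    (8,3)@(17, 7): e=[148,-2,26] → ·
    (2,4)@(5, 9): e=[0,86,86] → █  [on edge]
    (8,4)@(17, 9): e=[168,14,-10] → ·
    (2,5)@(5, 11): e=[20,102,50] → █
    (6,5)@(13, 11): e=[132,54,-14] → ·
  covered (22 px):
    · · · · · · · · · · ·
    · · · · · █ · · · · ·
    · · · · █ █ █ · · · ·
    · · · █ █ █ █ █ · · ·
    · · █ █ █ █ █ █ · · ·
    · · █ █ █ █ · · · · ·
    · █ █ · · · · · · · ·
    █ · · · · · · · · · ·
    · · · · · · · · · · ·
    · · · · · · · · · · ·

Z-buffer (winner per pixel, '.' = empty):
  . . . . . . . . . . .
  . . . . . 1 . . . . .
  . . . . 1 1 1 . . . .
  . . . 1 1 1 1 1 . . .
  . . 1 1 1 1 1 1 . . .
  . . 1 1 1 1 . . . . .
  . 1 1 . . 0 . . . . .
  1 . . . . . 0 . . . .
  . . . . . . . . . . .
  . . . . . . . . . . .

Answer: 1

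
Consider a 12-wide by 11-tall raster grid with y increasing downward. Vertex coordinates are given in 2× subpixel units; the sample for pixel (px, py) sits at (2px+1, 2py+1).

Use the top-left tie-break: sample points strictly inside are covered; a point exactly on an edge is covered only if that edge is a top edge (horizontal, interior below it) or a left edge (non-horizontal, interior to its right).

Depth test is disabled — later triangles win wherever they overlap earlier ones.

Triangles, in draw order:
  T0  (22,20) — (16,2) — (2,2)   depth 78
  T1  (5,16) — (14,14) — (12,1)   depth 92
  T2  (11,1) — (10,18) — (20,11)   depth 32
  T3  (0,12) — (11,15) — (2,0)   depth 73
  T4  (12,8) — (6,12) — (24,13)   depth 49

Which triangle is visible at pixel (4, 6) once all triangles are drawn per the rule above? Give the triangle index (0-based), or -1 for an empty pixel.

T0:
  2·area = 252  (B↔C swapped to make it positive)
  edge (22, 20)→(2, 2): d=(-20,-18) top-left  bias=+0
  edge (2, 2)→(16, 2): d=(14,0) top-left  bias=+0
  edge (16, 2)→(22, 20): d=(6,18) right/bottom  bias=-1
    (2,1)@(5, 3): e=[34,14,204] → #
    (3,1)@(7, 3): e=[70,14,168] → #
    (4,1)@(9, 3): e=[106,14,132] → #
    (5,1)@(11, 3): e=[142,14,96] → #
    (6,1)@(13, 3): e=[178,14,60] → #
    (7,1)@(15, 3): e=[214,14,24] → #
    (8,1)@(17, 3): e=[250,14,-12] → ·
    (2,2)@(5, 5): e=[-6,42,216] → ·
    (3,2)@(7, 5): e=[30,42,180] → #
    (8,2)@(17, 5): e=[210,42,0] → ·  [on edge]
    (3,3)@(7, 7): e=[-10,70,192] → ·
    (4,3)@(9, 7): e=[26,70,156] → #
    (9,5)@(19, 11): e=[126,126,0] → ·  [on edge]
    (10,8)@(21, 17): e=[42,210,0] → ·  [on edge]
  covered (30 px):
    · · · · · · · · · · · ·
    · · # # # # # # · · · ·
    · · · # # # # # · · · ·
    · · · · # # # # # · · ·
    · · · · · # # # # · · ·
    · · · · · · # # # · · ·
    · · · · · · · # # # · ·
    · · · · · · · · # # · ·
    · · · · · · · · · # · ·
    · · · · · · · · · · # ·
    · · · · · · · · · · · ·
T1:
  2·area = 121  (B↔C swapped to make it positive)
  edge (5, 16)→(12, 1): d=(7,-15) top-left  bias=+0
  edge (12, 1)→(14, 14): d=(2,13) right/bottom  bias=-1
  edge (14, 14)→(5, 16): d=(-9,2) right/bottom  bias=-1
    (5,2)@(11, 5): e=[13,21,87] → #
    (6,2)@(13, 5): e=[43,-5,83] → ·
    (5,3)@(11, 7): e=[27,25,69] → #
    (6,3)@(13, 7): e=[57,-1,65] → ·
    (4,4)@(9, 9): e=[11,55,55] → #
    (6,4)@(13, 9): e=[71,3,47] → #
    (7,4)@(15, 9): e=[101,-23,43] → ·
    (4,5)@(9, 11): e=[25,59,37] → #
    (7,5)@(15, 11): e=[115,-19,25] → ·
    (3,6)@(7, 13): e=[9,89,23] → #
    (7,6)@(15, 13): e=[129,-15,7] → ·
    (3,7)@(7, 15): e=[23,93,5] → #
  covered (14 px):
    · · · · · · · · · · · ·
    · · · · · · · · · · · ·
    · · · · · # · · · · · ·
    · · · · · # · · · · · ·
    · · · · # # # · · · · ·
    · · · · # # # · · · · ·
    · · · # # # # · · · · ·
    · · · # # · · · · · · ·
    · · · · · · · · · · · ·
    · · · · · · · · · · · ·
    · · · · · · · · · · · ·
T2:
  2·area = 163  (B↔C swapped to make it positive)
  edge (11, 1)→(20, 11): d=(9,10) right/bottom  bias=-1
  edge (20, 11)→(10, 18): d=(-10,7) right/bottom  bias=-1
  edge (10, 18)→(11, 1): d=(1,-17) top-left  bias=+0
    (5,0)@(11, 1): e=[0,163,0] → ·  [on edge]
    (5,1)@(11, 3): e=[18,143,2] → #
    (6,1)@(13, 3): e=[-2,129,36] → ·
    (5,2)@(11, 5): e=[36,123,4] → #
    (6,2)@(13, 5): e=[16,109,38] → #
    (7,2)@(15, 5): e=[-4,95,72] → ·
    (5,3)@(11, 7): e=[54,103,6] → #
    (7,3)@(15, 7): e=[14,75,74] → #
    (8,3)@(17, 7): e=[-6,61,108] → ·
    (5,4)@(11, 9): e=[72,83,8] → #
    (8,4)@(17, 9): e=[12,41,110] → #
    (9,4)@(19, 9): e=[-8,27,144] → ·
  covered (22 px):
    · · · · · · · · · · · ·
    · · · · · # · · · · · ·
    · · · · · # # · · · · ·
    · · · · · # # # · · · ·
    · · · · · # # # # · · ·
    · · · · · # # # # # · ·
    · · · · · # # # # · · ·
    · · · · · # # · · · · ·
    · · · · · # · · · · · ·
    · · · · · · · · · · · ·
    · · · · · · · · · · · ·
T3:
  2·area = 138  (B↔C swapped to make it positive)
  edge (0, 12)→(2, 0): d=(2,-12) top-left  bias=+0
  edge (2, 0)→(11, 15): d=(9,15) right/bottom  bias=-1
  edge (11, 15)→(0, 12): d=(-11,-3) top-left  bias=+0
    (1,1)@(3, 3): e=[18,12,108] → #
    (2,1)@(5, 3): e=[42,-18,114] → ·
    (1,2)@(3, 5): e=[22,30,86] → #
    (2,2)@(5, 5): e=[46,0,92] → ·  [on edge]
    (0,3)@(1, 7): e=[2,78,58] → #
    (2,3)@(5, 7): e=[50,18,70] → #
    (3,3)@(7, 7): e=[74,-12,76] → ·
    (0,4)@(1, 9): e=[6,96,36] → #
    (3,4)@(7, 9): e=[78,6,54] → #
    (4,4)@(9, 9): e=[102,-24,60] → ·
    (0,5)@(1, 11): e=[10,114,14] → #
    (4,5)@(9, 11): e=[106,-6,38] → ·
    (5,7)@(11, 15): e=[138,0,0] → ·  [on edge]
  covered (16 px):
    · · · · · · · · · · · ·
    · # · · · · · · · · · ·
    · # · · · · · · · · · ·
    # # # · · · · · · · · ·
    # # # # · · · · · · · ·
    # # # # · · · · · · · ·
    · · # # # · · · · · · ·
    · · · · · · · · · · · ·
    · · · · · · · · · · · ·
    · · · · · · · · · · · ·
    · · · · · · · · · · · ·
T4:
  2·area = 78  (B↔C swapped to make it positive)
  edge (12, 8)→(24, 13): d=(12,5) right/bottom  bias=-1
  edge (24, 13)→(6, 12): d=(-18,-1) top-left  bias=+0
  edge (6, 12)→(12, 8): d=(6,-4) top-left  bias=+0
    (5,4)@(11, 9): e=[17,59,2] → #
    (6,4)@(13, 9): e=[7,61,10] → #
    (7,4)@(15, 9): e=[-3,63,18] → ·
    (4,5)@(9, 11): e=[51,21,6] → #
    (7,5)@(15, 11): e=[21,27,30] → #
    (8,5)@(17, 11): e=[11,29,38] → #
    (9,5)@(19, 11): e=[1,31,46] → #
    (10,5)@(21, 11): e=[-9,33,54] → ·
    (4,6)@(9, 13): e=[75,-15,18] → ·
    (5,6)@(11, 13): e=[65,-13,26] → ·
    (6,6)@(13, 13): e=[55,-11,34] → ·
    (7,6)@(15, 13): e=[45,-9,42] → ·
  covered (8 px):
    · · · · · · · · · · · ·
    · · · · · · · · · · · ·
    · · · · · · · · · · · ·
    · · · · · · · · · · · ·
    · · · · · # # · · · · ·
    · · · · # # # # # # · ·
    · · · · · · · · · · · ·
    · · · · · · · · · · · ·
    · · · · · · · · · · · ·
    · · · · · · · · · · · ·
    · · · · · · · · · · · ·

Z-buffer (winner per pixel, '.' = empty):
  . . . . . . . . . . . .
  . 3 0 0 0 2 0 0 . . . .
  . 3 . 0 0 2 2 0 . . . .
  3 3 3 . 0 2 2 2 0 . . .
  3 3 3 3 1 4 4 2 2 . . .
  3 3 3 3 4 4 4 4 4 4 . .
  . . 3 3 3 2 2 2 2 0 . .
  . . . 1 1 2 2 . 0 0 . .
  . . . . . 2 . . . 0 . .
  . . . . . . . . . . 0 .
  . . . . . . . . . . . .

Final: 3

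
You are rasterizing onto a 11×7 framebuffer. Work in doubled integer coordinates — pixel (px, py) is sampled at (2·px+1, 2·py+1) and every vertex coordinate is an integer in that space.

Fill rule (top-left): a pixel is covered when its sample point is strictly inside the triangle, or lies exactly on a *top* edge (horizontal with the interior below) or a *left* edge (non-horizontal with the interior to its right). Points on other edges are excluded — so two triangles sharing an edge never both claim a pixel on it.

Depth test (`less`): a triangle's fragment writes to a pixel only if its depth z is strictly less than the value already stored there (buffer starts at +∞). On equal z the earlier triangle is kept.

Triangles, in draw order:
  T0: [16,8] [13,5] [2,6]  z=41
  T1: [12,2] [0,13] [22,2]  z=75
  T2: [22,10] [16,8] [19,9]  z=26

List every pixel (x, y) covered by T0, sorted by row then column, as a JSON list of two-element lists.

T0:
  2·area = 36  (B↔C swapped to make it positive)
  edge (16, 8)→(2, 6): d=(-14,-2) top-left  bias=+0
  edge (2, 6)→(13, 5): d=(11,-1) top-left  bias=+0
  edge (13, 5)→(16, 8): d=(3,3) right/bottom  bias=-1
    (4,0)@(9, 1): e=[84,-48,0] → ·  [on edge]
    (5,1)@(11, 3): e=[60,-24,0] → ·  [on edge]
    (6,2)@(13, 5): e=[36,0,0] → ·  [on edge]
    (4,3)@(9, 7): e=[0,18,18] → #  [on edge]
    (5,3)@(11, 7): e=[4,20,12] → #
    (6,3)@(13, 7): e=[8,22,6] → #
    (7,3)@(15, 7): e=[12,24,0] → ·  [on edge]
    (4,4)@(9, 9): e=[-28,40,24] → ·
    (5,4)@(11, 9): e=[-24,42,18] → ·
    (6,4)@(13, 9): e=[-20,44,12] → ·
    (8,4)@(17, 9): e=[-12,48,0] → ·  [on edge]
    (9,5)@(19, 11): e=[-36,72,0] → ·  [on edge]
    (10,6)@(21, 13): e=[-60,96,0] → ·  [on edge]
  covered (3 px):
    · · · · · · · · · · ·
    · · · · · · · · · · ·
    · · · · · · · · · · ·
    · · · · # # # · · · ·
    · · · · · · · · · · ·
    · · · · · · · · · · ·
    · · · · · · · · · · ·
T1:
  2·area = 110  (B↔C swapped to make it positive)
  edge (12, 2)→(22, 2): d=(10,0) top-left  bias=+0
  edge (22, 2)→(0, 13): d=(-22,11) right/bottom  bias=-1
  edge (0, 13)→(12, 2): d=(12,-11) top-left  bias=+0
    (5,1)@(11, 3): e=[10,99,1] → #
    (6,1)@(13, 3): e=[10,77,23] → #
    (7,1)@(15, 3): e=[10,55,45] → #
    (8,1)@(17, 3): e=[10,33,67] → #
    (9,1)@(19, 3): e=[10,11,89] → #
    (10,1)@(21, 3): e=[10,-11,111] → ·
    (4,2)@(9, 5): e=[30,77,3] → #
    (8,2)@(17, 5): e=[30,-11,91] → ·
    (9,2)@(19, 5): e=[30,-33,113] → ·
    (3,3)@(7, 7): e=[50,55,5] → #
    (6,3)@(13, 7): e=[50,-11,71] → ·
    (7,3)@(15, 7): e=[50,-33,93] → ·
  covered (15 px):
    · · · · · · · · · · ·
    · · · · · # # # # # ·
    · · · · # # # # · · ·
    · · · # # # · · · · ·
    · · # # · · · · · · ·
    · # · · · · · · · · ·
    · · · · · · · · · · ·
T2:
  degenerate (2·area = 0) — covers nothing

Final: [[4,3],[5,3],[6,3]]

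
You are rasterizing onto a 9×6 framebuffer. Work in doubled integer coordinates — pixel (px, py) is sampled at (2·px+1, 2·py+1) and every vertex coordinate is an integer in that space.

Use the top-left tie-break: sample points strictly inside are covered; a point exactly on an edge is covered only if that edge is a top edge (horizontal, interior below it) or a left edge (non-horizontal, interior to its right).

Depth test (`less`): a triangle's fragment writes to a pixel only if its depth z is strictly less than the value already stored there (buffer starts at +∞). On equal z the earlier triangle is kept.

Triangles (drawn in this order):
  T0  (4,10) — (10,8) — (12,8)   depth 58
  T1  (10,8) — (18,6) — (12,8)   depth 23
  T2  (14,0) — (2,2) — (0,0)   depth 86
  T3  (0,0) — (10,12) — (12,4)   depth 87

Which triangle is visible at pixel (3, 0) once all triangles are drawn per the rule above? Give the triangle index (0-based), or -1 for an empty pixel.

T0:
  2·area = 4
  edge (4, 10)→(10, 8): d=(6,-2) top-left  bias=+0
  edge (10, 8)→(12, 8): d=(2,0) top-left  bias=+0
  edge (12, 8)→(4, 10): d=(-8,2) right/bottom  bias=-1
    (6,3)@(13, 7): e=[0,-2,6] → ·  [on edge]
    (3,4)@(7, 9): e=[0,2,2] → #  [on edge]
    (4,4)@(9, 9): e=[4,2,-2] → ·
    (0,5)@(1, 11): e=[0,6,-2] → ·  [on edge]
    (3,5)@(7, 11): e=[12,6,-14] → ·
  covered (1 px):
    · · · · · · · · ·
    · · · · · · · · ·
    · · · · · · · · ·
    · · · · · · · · ·
    · · · # · · · · ·
    · · · · · · · · ·
T1:
  2·area = 4
  edge (10, 8)→(18, 6): d=(8,-2) top-left  bias=+0
  edge (18, 6)→(12, 8): d=(-6,2) right/bottom  bias=-1
  edge (12, 8)→(10, 8): d=(-2,0) right/bottom  bias=-1
    (7,3)@(15, 7): e=[2,0,2] → ·  [on edge]
    (4,4)@(9, 9): e=[6,0,-2] → ·  [on edge]
    (1,5)@(3, 11): e=[10,0,-6] → ·  [on edge]
  covered (0 px):
    · · · · · · · · ·
    · · · · · · · · ·
    · · · · · · · · ·
    · · · · · · · · ·
    · · · · · · · · ·
    · · · · · · · · ·
T2:
  2·area = 28
  edge (14, 0)→(2, 2): d=(-12,2) right/bottom  bias=-1
  edge (2, 2)→(0, 0): d=(-2,-2) top-left  bias=+0
  edge (0, 0)→(14, 0): d=(14,0) top-left  bias=+0
    (0,0)@(1, 1): e=[14,0,14] → #  [on edge]
    (1,0)@(3, 1): e=[10,4,14] → #
    (2,0)@(5, 1): e=[6,8,14] → #
    (3,0)@(7, 1): e=[2,12,14] → #
    (4,0)@(9, 1): e=[-2,16,14] → ·
    (0,1)@(1, 3): e=[-10,-4,42] → ·
    (1,1)@(3, 3): e=[-14,0,42] → ·  [on edge]
    (2,1)@(5, 3): e=[-18,4,42] → ·
    (3,1)@(7, 3): e=[-22,8,42] → ·
    (2,2)@(5, 5): e=[-42,0,70] → ·  [on edge]
    (3,3)@(7, 7): e=[-70,0,98] → ·  [on edge]
    (4,4)@(9, 9): e=[-98,0,126] → ·  [on edge]
    (5,5)@(11, 11): e=[-126,0,154] → ·  [on edge]
  covered (4 px):
    # # # # · · · · ·
    · · · · · · · · ·
    · · · · · · · · ·
    · · · · · · · · ·
    · · · · · · · · ·
    · · · · · · · · ·
T3:
  2·area = 104  (B↔C swapped to make it positive)
  edge (0, 0)→(12, 4): d=(12,4) right/bottom  bias=-1
  edge (12, 4)→(10, 12): d=(-2,8) right/bottom  bias=-1
  edge (10, 12)→(0, 0): d=(-10,-12) top-left  bias=+0
    (0,0)@(1, 1): e=[8,94,2] → #
    (1,0)@(3, 1): e=[0,78,26] → ·  [on edge]
    (0,1)@(1, 3): e=[32,90,-18] → ·
    (1,1)@(3, 3): e=[24,74,6] → #
    (2,1)@(5, 3): e=[16,58,30] → #
    (3,1)@(7, 3): e=[8,42,54] → #
    (4,1)@(9, 3): e=[0,26,78] → ·  [on edge]
    (1,2)@(3, 5): e=[48,70,-14] → ·
    (2,2)@(5, 5): e=[40,54,10] → #
    (4,2)@(9, 5): e=[24,22,58] → #
    (5,2)@(11, 5): e=[16,6,82] → #
    (6,2)@(13, 5): e=[8,-10,106] → ·
    (7,2)@(15, 5): e=[0,-26,130] → ·  [on edge]
  covered (12 px):
    # · · · · · · · ·
    · # # # · · · · ·
    · · # # # # · · ·
    · · · # # # · · ·
    · · · · # · · · ·
    · · · · · · · · ·

Z-buffer (winner per pixel, '.' = empty):
  2 2 2 2 . . . . .
  . 3 3 3 . . . . .
  . . 3 3 3 3 . . .
  . . . 3 3 3 . . .
  . . . 0 3 . . . .
  . . . . . . . . .

Final: 2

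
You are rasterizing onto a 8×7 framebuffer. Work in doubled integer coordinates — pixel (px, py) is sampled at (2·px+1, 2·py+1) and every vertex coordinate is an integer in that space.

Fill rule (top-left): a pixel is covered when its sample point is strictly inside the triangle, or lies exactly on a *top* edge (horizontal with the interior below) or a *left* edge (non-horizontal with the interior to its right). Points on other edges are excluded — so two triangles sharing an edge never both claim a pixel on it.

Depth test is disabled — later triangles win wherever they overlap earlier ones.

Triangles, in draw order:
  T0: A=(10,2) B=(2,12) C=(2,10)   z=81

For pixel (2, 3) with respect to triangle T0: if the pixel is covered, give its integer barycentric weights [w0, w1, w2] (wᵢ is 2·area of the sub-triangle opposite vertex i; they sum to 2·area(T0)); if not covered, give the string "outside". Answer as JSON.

T0:
  2·area = 16
  edge (10, 2)→(2, 12): d=(-8,10) right/bottom  bias=-1
  edge (2, 12)→(2, 10): d=(0,-2) top-left  bias=+0
  edge (2, 10)→(10, 2): d=(8,-8) top-left  bias=+0
    (5,0)@(11, 1): e=[-2,18,0] → .  [on edge]
    (4,1)@(9, 3): e=[2,14,0] → X  [on edge]
    (5,1)@(11, 3): e=[-18,18,16] → .
    (3,2)@(7, 5): e=[6,10,0] → X  [on edge]
    (4,2)@(9, 5): e=[-14,14,16] → .
    (2,3)@(5, 7): e=[10,6,0] → X  [on edge]
    (3,3)@(7, 7): e=[-10,10,16] → .
    (1,4)@(3, 9): e=[14,2,0] → X  [on edge]
    (2,4)@(5, 9): e=[-6,6,16] → .
    (0,5)@(1, 11): e=[18,-2,0] → .  [on edge]
    (1,5)@(3, 11): e=[-2,2,16] → .
  covered (4 px):
    . . . . . . . .
    . . . . X . . .
    . . . X . . . .
    . . X . . . . .
    . X . . . . . .
    . . . . . . . .
    . . . . . . . .

Result: [6,0,10]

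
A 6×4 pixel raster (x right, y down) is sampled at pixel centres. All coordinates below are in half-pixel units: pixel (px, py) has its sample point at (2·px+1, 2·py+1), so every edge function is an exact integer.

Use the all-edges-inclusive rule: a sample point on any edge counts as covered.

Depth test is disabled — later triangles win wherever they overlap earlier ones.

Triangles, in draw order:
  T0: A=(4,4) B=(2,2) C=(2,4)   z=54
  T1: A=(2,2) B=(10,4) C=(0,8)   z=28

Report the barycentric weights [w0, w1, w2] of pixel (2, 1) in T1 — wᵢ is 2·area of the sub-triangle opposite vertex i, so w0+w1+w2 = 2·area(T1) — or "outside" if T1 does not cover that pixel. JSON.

T0:
  2·area = 4  (B↔C swapped to make it positive)
  edge (4, 4)→(2, 4): d=(-2,0) inclusive
  edge (2, 4)→(2, 2): d=(0,-2) inclusive
  edge (2, 2)→(4, 4): d=(2,2) inclusive
    (0,0)@(1, 1): e=[6,-2,0] → ·  [on edge]
    (1,1)@(3, 3): e=[2,2,0] → █  [on edge]
    (2,1)@(5, 3): e=[2,6,-4] → ·
    (1,2)@(3, 5): e=[-2,2,4] → ·
    (2,2)@(5, 5): e=[-2,6,0] → ·  [on edge]
    (3,3)@(7, 7): e=[-6,10,0] → ·  [on edge]
  covered (1 px):
    · · · · · ·
    · █ · · · ·
    · · · · · ·
    · · · · · ·
T1:
  2·area = 52
  edge (2, 2)→(10, 4): d=(8,2) inclusive
  edge (10, 4)→(0, 8): d=(-10,4) inclusive
  edge (0, 8)→(2, 2): d=(2,-6) inclusive
    (1,1)@(3, 3): e=[6,38,8] → █
    (2,1)@(5, 3): e=[2,30,20] → █
    (3,1)@(7, 3): e=[-2,22,32] → ·
    (0,2)@(1, 5): e=[26,26,0] → █  [on edge]
    (3,2)@(7, 5): e=[14,2,36] → █
    (4,2)@(9, 5): e=[10,-6,48] → ·
    (0,3)@(1, 7): e=[42,6,4] → █
    (1,3)@(3, 7): e=[38,-2,16] → ·
    (2,3)@(5, 7): e=[34,-10,28] → ·
    (3,3)@(7, 7): e=[30,-18,40] → ·
  covered (7 px):
    · · · · · ·
    · █ █ · · ·
    █ █ █ █ · ·
    █ · · · · ·

Result: [30,20,2]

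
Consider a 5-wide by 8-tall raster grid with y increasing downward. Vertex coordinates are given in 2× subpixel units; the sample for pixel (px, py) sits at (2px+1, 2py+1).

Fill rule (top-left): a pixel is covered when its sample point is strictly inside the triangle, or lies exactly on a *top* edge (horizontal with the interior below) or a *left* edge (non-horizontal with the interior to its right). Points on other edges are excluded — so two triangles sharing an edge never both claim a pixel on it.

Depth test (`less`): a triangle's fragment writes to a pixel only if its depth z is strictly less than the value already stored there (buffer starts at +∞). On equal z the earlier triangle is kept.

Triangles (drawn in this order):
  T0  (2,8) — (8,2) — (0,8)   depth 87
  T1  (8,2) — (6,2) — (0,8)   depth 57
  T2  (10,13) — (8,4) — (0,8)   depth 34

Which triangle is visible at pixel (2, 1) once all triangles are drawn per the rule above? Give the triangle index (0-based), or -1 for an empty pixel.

T0:
  2·area = 12  (B↔C swapped to make it positive)
  edge (2, 8)→(0, 8): d=(-2,0) right/bottom  bias=-1
  edge (0, 8)→(8, 2): d=(8,-6) top-left  bias=+0
  edge (8, 2)→(2, 8): d=(-6,6) right/bottom  bias=-1
    (4,0)@(9, 1): e=[14,-2,0] → .  [on edge]
    (3,1)@(7, 3): e=[10,2,0] → .  [on edge]
    (2,2)@(5, 5): e=[6,6,0] → .  [on edge]
    (1,3)@(3, 7): e=[2,10,0] → .  [on edge]
    (0,4)@(1, 9): e=[-2,14,0] → .  [on edge]
  covered (0 px):
    . . . . .
    . . . . .
    . . . . .
    . . . . .
    . . . . .
    . . . . .
    . . . . .
    . . . . .
T1:
  2·area = 12  (B↔C swapped to make it positive)
  edge (8, 2)→(0, 8): d=(-8,6) right/bottom  bias=-1
  edge (0, 8)→(6, 2): d=(6,-6) top-left  bias=+0
  edge (6, 2)→(8, 2): d=(2,0) top-left  bias=+0
    (3,0)@(7, 1): e=[14,0,-2] → .  [on edge]
    (2,1)@(5, 3): e=[10,0,2] → X  [on edge]
    (3,1)@(7, 3): e=[-2,12,2] → .
    (1,2)@(3, 5): e=[6,0,6] → X  [on edge]
    (2,2)@(5, 5): e=[-6,12,6] → .
    (0,3)@(1, 7): e=[2,0,10] → X  [on edge]
    (1,3)@(3, 7): e=[-10,12,10] → .
    (0,4)@(1, 9): e=[-14,12,14] → .
  covered (3 px):
    . . . . .
    . . X . .
    . X . . .
    X . . . .
    . . . . .
    . . . . .
    . . . . .
    . . . . .
T2:
  2·area = 80  (B↔C swapped to make it positive)
  edge (10, 13)→(0, 8): d=(-10,-5) top-left  bias=+0
  edge (0, 8)→(8, 4): d=(8,-4) top-left  bias=+0
  edge (8, 4)→(10, 13): d=(2,9) right/bottom  bias=-1
    (3,2)@(7, 5): e=[65,4,11] → X
    (4,2)@(9, 5): e=[75,12,-7] → .
    (1,3)@(3, 7): e=[25,4,51] → X
    (2,3)@(5, 7): e=[35,12,33] → X
    (4,3)@(9, 7): e=[55,28,-3] → .
    (1,4)@(3, 9): e=[5,20,55] → X
    (4,4)@(9, 9): e=[35,44,1] → X
    (1,5)@(3, 11): e=[-15,36,59] → .
    (2,5)@(5, 11): e=[-5,44,41] → .
    (3,5)@(7, 11): e=[5,52,23] → X
    (3,6)@(7, 13): e=[-15,68,27] → .
    (4,6)@(9, 13): e=[-5,76,9] → .
  covered (10 px):
    . . . . .
    . . . . .
    . . . X .
    . X X X .
    . X X X X
    . . . X X
    . . . . .
    . . . . .

Z-buffer (winner per pixel, '.' = empty):
  . . . . .
  . . 1 . .
  . 1 . 2 .
  1 2 2 2 .
  . 2 2 2 2
  . . . 2 2
  . . . . .
  . . . . .

Result: 1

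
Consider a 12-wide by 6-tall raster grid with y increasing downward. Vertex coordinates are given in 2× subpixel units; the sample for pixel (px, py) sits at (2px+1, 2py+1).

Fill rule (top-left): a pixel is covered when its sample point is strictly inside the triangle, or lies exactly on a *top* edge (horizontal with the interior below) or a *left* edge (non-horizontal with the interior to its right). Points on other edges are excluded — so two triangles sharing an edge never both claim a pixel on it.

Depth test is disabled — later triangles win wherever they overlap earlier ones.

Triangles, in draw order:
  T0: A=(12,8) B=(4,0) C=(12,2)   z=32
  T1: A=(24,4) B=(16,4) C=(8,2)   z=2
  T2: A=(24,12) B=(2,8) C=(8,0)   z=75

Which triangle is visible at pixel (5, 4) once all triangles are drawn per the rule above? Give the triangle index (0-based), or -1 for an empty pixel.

T0:
  2·area = 48
  edge (12, 8)→(4, 0): d=(-8,-8) top-left  bias=+0
  edge (4, 0)→(12, 2): d=(8,2) right/bottom  bias=-1
  edge (12, 2)→(12, 8): d=(0,6) right/bottom  bias=-1
    (2,0)@(5, 1): e=[0,6,42] → #  [on edge]
    (3,0)@(7, 1): e=[16,2,30] → #
    (4,0)@(9, 1): e=[32,-2,18] → ·
    (2,1)@(5, 3): e=[-16,22,42] → ·
    (3,1)@(7, 3): e=[0,18,30] → #  [on edge]
    (4,1)@(9, 3): e=[16,14,18] → #
    (5,1)@(11, 3): e=[32,10,6] → #
    (6,1)@(13, 3): e=[48,6,-6] → ·
    (3,2)@(7, 5): e=[-16,34,30] → ·
    (4,2)@(9, 5): e=[0,30,18] → #  [on edge]
    (6,2)@(13, 5): e=[32,22,-6] → ·
    (4,3)@(9, 7): e=[-16,46,18] → ·
    (5,3)@(11, 7): e=[0,42,6] → #  [on edge]
    (6,4)@(13, 9): e=[0,54,-6] → ·  [on edge]
    (7,5)@(15, 11): e=[0,66,-18] → ·  [on edge]
  covered (8 px):
    · · # # · · · · · · · ·
    · · · # # # · · · · · ·
    · · · · # # · · · · · ·
    · · · · · # · · · · · ·
    · · · · · · · · · · · ·
    · · · · · · · · · · · ·
T1:
  2·area = 16
  edge (24, 4)→(16, 4): d=(-8,0) right/bottom  bias=-1
  edge (16, 4)→(8, 2): d=(-8,-2) top-left  bias=+0
  edge (8, 2)→(24, 4): d=(16,2) right/bottom  bias=-1
    (6,1)@(13, 3): e=[8,2,6] → #
    (7,1)@(15, 3): e=[8,6,2] → #
    (8,1)@(17, 3): e=[8,10,-2] → ·
    (6,2)@(13, 5): e=[-8,-14,38] → ·
    (7,2)@(15, 5): e=[-8,-10,34] → ·
  covered (2 px):
    · · · · · · · · · · · ·
    · · · · · · # # · · · ·
    · · · · · · · · · · · ·
    · · · · · · · · · · · ·
    · · · · · · · · · · · ·
    · · · · · · · · · · · ·
T2:
  2·area = 200
  edge (24, 12)→(2, 8): d=(-22,-4) top-left  bias=+0
  edge (2, 8)→(8, 0): d=(6,-8) top-left  bias=+0
  edge (8, 0)→(24, 12): d=(16,12) right/bottom  bias=-1
    (4,0)@(9, 1): e=[182,14,4] → #
    (5,0)@(11, 1): e=[190,30,-20] → ·
    (3,1)@(7, 3): e=[130,10,60] → #
    (5,1)@(11, 3): e=[146,42,12] → #
    (6,1)@(13, 3): e=[154,58,-12] → ·
    (2,2)@(5, 5): e=[78,6,116] → #
    (6,2)@(13, 5): e=[110,70,20] → #
    (7,2)@(15, 5): e=[118,86,-4] → ·
    (1,3)@(3, 7): e=[26,2,172] → #
    (7,3)@(15, 7): e=[74,98,28] → #
    (8,3)@(17, 7): e=[82,114,4] → #
    (9,3)@(19, 7): e=[90,130,-20] → ·
  covered (25 px):
    · · · · # · · · · · · ·
    · · · # # # · · · · · ·
    · · # # # # # · · · · ·
    · # # # # # # # # · · ·
    · · · · # # # # # # · ·
    · · · · · · · · · # # ·

Z-buffer (winner per pixel, '.' = empty):
  . . 0 0 2 . . . . . . .
  . . . 2 2 2 1 1 . . . .
  . . 2 2 2 2 2 . . . . .
  . 2 2 2 2 2 2 2 2 . . .
  . . . . 2 2 2 2 2 2 . .
  . . . . . . . . . 2 2 .

Result: 2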